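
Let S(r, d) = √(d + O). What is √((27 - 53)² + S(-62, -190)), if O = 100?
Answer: √(676 + 3*I*√10) ≈ 26.001 + 0.1824*I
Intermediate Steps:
S(r, d) = √(100 + d) (S(r, d) = √(d + 100) = √(100 + d))
√((27 - 53)² + S(-62, -190)) = √((27 - 53)² + √(100 - 190)) = √((-26)² + √(-90)) = √(676 + 3*I*√10)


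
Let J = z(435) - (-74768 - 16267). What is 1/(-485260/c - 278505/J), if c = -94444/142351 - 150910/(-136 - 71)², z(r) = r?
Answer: 77837983095934/9024470431648394499 ≈ 8.6252e-6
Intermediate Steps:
J = 91470 (J = 435 - (-74768 - 16267) = 435 - 1*(-91035) = 435 + 91035 = 91470)
c = -25529020366/6099597999 (c = -94444*1/142351 - 150910/((-207)²) = -94444/142351 - 150910/42849 = -25529020366/6099597999 ≈ -4.1854)
1/(-485260/c - 278505/J) = 1/(-485260/(-25529020366/6099597999) - 278505/91470) = 1/(-485260*(-6099597999/25529020366) - 278505*1/91470) = 1/(1479945462497370/12764510183 - 18567/6098) = 1/(9024470431648394499/77837983095934) = 77837983095934/9024470431648394499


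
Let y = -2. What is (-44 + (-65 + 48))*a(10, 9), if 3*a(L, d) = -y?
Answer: -122/3 ≈ -40.667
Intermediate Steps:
a(L, d) = ⅔ (a(L, d) = (-1*(-2))/3 = (⅓)*2 = ⅔)
(-44 + (-65 + 48))*a(10, 9) = (-44 + (-65 + 48))*(⅔) = (-44 - 17)*(⅔) = -61*⅔ = -122/3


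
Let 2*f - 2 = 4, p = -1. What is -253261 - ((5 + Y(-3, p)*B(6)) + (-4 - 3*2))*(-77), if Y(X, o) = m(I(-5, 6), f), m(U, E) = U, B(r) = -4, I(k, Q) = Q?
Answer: -255494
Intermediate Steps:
f = 3 (f = 1 + (1/2)*4 = 1 + 2 = 3)
Y(X, o) = 6
-253261 - ((5 + Y(-3, p)*B(6)) + (-4 - 3*2))*(-77) = -253261 - ((5 + 6*(-4)) + (-4 - 3*2))*(-77) = -253261 - ((5 - 24) + (-4 - 6))*(-77) = -253261 - (-19 - 10)*(-77) = -253261 - (-29)*(-77) = -253261 - 1*2233 = -253261 - 2233 = -255494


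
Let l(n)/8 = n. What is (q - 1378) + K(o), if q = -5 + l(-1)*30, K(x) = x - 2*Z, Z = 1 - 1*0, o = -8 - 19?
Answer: -1652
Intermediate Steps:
o = -27
l(n) = 8*n
Z = 1 (Z = 1 + 0 = 1)
K(x) = -2 + x (K(x) = x - 2*1 = x - 2 = -2 + x)
q = -245 (q = -5 + (8*(-1))*30 = -5 - 8*30 = -5 - 240 = -245)
(q - 1378) + K(o) = (-245 - 1378) + (-2 - 27) = -1623 - 29 = -1652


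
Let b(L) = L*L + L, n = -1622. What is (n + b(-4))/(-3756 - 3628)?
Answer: 805/3692 ≈ 0.21804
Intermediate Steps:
b(L) = L + L² (b(L) = L² + L = L + L²)
(n + b(-4))/(-3756 - 3628) = (-1622 - 4*(1 - 4))/(-3756 - 3628) = (-1622 - 4*(-3))/(-7384) = (-1622 + 12)*(-1/7384) = -1610*(-1/7384) = 805/3692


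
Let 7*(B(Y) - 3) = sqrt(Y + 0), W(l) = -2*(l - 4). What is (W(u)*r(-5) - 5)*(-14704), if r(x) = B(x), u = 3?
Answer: -14704 - 29408*I*sqrt(5)/7 ≈ -14704.0 - 9394.0*I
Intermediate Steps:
W(l) = 8 - 2*l (W(l) = -2*(-4 + l) = 8 - 2*l)
B(Y) = 3 + sqrt(Y)/7 (B(Y) = 3 + sqrt(Y + 0)/7 = 3 + sqrt(Y)/7)
r(x) = 3 + sqrt(x)/7
(W(u)*r(-5) - 5)*(-14704) = ((8 - 2*3)*(3 + sqrt(-5)/7) - 5)*(-14704) = ((8 - 6)*(3 + (I*sqrt(5))/7) - 5)*(-14704) = (2*(3 + I*sqrt(5)/7) - 5)*(-14704) = ((6 + 2*I*sqrt(5)/7) - 5)*(-14704) = (1 + 2*I*sqrt(5)/7)*(-14704) = -14704 - 29408*I*sqrt(5)/7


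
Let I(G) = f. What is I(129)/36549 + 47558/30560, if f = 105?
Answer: 290234357/186156240 ≈ 1.5591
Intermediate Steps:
I(G) = 105
I(129)/36549 + 47558/30560 = 105/36549 + 47558/30560 = 105*(1/36549) + 47558*(1/30560) = 35/12183 + 23779/15280 = 290234357/186156240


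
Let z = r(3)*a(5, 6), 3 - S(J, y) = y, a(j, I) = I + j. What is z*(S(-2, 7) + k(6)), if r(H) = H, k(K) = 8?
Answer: 132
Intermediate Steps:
S(J, y) = 3 - y
z = 33 (z = 3*(6 + 5) = 3*11 = 33)
z*(S(-2, 7) + k(6)) = 33*((3 - 1*7) + 8) = 33*((3 - 7) + 8) = 33*(-4 + 8) = 33*4 = 132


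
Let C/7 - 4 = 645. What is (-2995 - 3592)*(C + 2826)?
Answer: -48539603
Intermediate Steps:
C = 4543 (C = 28 + 7*645 = 28 + 4515 = 4543)
(-2995 - 3592)*(C + 2826) = (-2995 - 3592)*(4543 + 2826) = -6587*7369 = -48539603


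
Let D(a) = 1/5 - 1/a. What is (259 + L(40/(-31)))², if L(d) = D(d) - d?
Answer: 104955912961/1537600 ≈ 68260.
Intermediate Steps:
D(a) = ⅕ - 1/a (D(a) = 1*(⅕) - 1/a = ⅕ - 1/a)
L(d) = -d + (-5 + d)/(5*d) (L(d) = (-5 + d)/(5*d) - d = -d + (-5 + d)/(5*d))
(259 + L(40/(-31)))² = (259 + (⅕ - 40/(-31) - 1/(40/(-31))))² = (259 + (⅕ - 40*(-1)/31 - 1/(40*(-1/31))))² = (259 + (⅕ - 1*(-40/31) - 1/(-40/31)))² = (259 + (⅕ + 40/31 - 1*(-31/40)))² = (259 + (⅕ + 40/31 + 31/40))² = (259 + 2809/1240)² = (323969/1240)² = 104955912961/1537600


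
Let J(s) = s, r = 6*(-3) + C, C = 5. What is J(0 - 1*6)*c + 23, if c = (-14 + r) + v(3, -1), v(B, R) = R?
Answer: 191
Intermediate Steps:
r = -13 (r = 6*(-3) + 5 = -18 + 5 = -13)
c = -28 (c = (-14 - 13) - 1 = -27 - 1 = -28)
J(0 - 1*6)*c + 23 = (0 - 1*6)*(-28) + 23 = (0 - 6)*(-28) + 23 = -6*(-28) + 23 = 168 + 23 = 191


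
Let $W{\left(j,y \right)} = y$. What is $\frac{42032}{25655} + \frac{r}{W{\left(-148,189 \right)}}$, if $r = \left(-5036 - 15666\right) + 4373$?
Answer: $- \frac{19570307}{230895} \approx -84.758$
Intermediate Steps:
$r = -16329$ ($r = -20702 + 4373 = -16329$)
$\frac{42032}{25655} + \frac{r}{W{\left(-148,189 \right)}} = \frac{42032}{25655} - \frac{16329}{189} = 42032 \cdot \frac{1}{25655} - \frac{5443}{63} = \frac{42032}{25655} - \frac{5443}{63} = - \frac{19570307}{230895}$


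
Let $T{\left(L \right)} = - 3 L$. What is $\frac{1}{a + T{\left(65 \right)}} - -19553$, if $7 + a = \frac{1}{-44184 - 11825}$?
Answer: $\frac{221219046898}{11313819} \approx 19553.0$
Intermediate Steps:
$a = - \frac{392064}{56009}$ ($a = -7 + \frac{1}{-44184 - 11825} = -7 + \frac{1}{-56009} = -7 - \frac{1}{56009} = - \frac{392064}{56009} \approx -7.0$)
$\frac{1}{a + T{\left(65 \right)}} - -19553 = \frac{1}{- \frac{392064}{56009} - 195} - -19553 = \frac{1}{- \frac{392064}{56009} - 195} + 19553 = \frac{1}{- \frac{11313819}{56009}} + 19553 = - \frac{56009}{11313819} + 19553 = \frac{221219046898}{11313819}$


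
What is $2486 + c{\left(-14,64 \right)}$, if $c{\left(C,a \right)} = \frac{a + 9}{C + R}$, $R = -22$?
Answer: $\frac{89423}{36} \approx 2484.0$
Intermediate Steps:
$c{\left(C,a \right)} = \frac{9 + a}{-22 + C}$ ($c{\left(C,a \right)} = \frac{a + 9}{C - 22} = \frac{9 + a}{-22 + C}$)
$2486 + c{\left(-14,64 \right)} = 2486 + \frac{9 + 64}{-22 - 14} = 2486 + \frac{1}{-36} \cdot 73 = 2486 - \frac{73}{36} = \frac{89423}{36}$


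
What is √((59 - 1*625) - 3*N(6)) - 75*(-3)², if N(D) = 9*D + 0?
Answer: -675 + 2*I*√182 ≈ -675.0 + 26.981*I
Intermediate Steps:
N(D) = 9*D
√((59 - 1*625) - 3*N(6)) - 75*(-3)² = √((59 - 1*625) - 27*6) - 75*(-3)² = √((59 - 625) - 3*54) - 75*9 = √(-566 - 162) - 1*675 = √(-728) - 675 = 2*I*√182 - 675 = -675 + 2*I*√182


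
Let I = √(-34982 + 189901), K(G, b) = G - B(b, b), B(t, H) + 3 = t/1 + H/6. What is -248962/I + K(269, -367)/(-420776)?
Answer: -4201/2524656 - 248962*√154919/154919 ≈ -632.53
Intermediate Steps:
B(t, H) = -3 + t + H/6 (B(t, H) = -3 + (t/1 + H/6) = -3 + (t*1 + H*(⅙)) = -3 + (t + H/6) = -3 + t + H/6)
K(G, b) = 3 + G - 7*b/6 (K(G, b) = G - (-3 + b + b/6) = G - (-3 + 7*b/6) = G + (3 - 7*b/6) = 3 + G - 7*b/6)
I = √154919 ≈ 393.60
-248962/I + K(269, -367)/(-420776) = -248962*√154919/154919 + (3 + 269 - 7/6*(-367))/(-420776) = -248962*√154919/154919 + (3 + 269 + 2569/6)*(-1/420776) = -248962*√154919/154919 + (4201/6)*(-1/420776) = -248962*√154919/154919 - 4201/2524656 = -4201/2524656 - 248962*√154919/154919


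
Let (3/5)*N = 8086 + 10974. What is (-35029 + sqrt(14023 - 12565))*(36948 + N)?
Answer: -7221018176/3 + 1855296*sqrt(2) ≈ -2.4044e+9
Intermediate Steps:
N = 95300/3 (N = 5*(8086 + 10974)/3 = (5/3)*19060 = 95300/3 ≈ 31767.)
(-35029 + sqrt(14023 - 12565))*(36948 + N) = (-35029 + sqrt(14023 - 12565))*(36948 + 95300/3) = (-35029 + sqrt(1458))*(206144/3) = (-35029 + 27*sqrt(2))*(206144/3) = -7221018176/3 + 1855296*sqrt(2)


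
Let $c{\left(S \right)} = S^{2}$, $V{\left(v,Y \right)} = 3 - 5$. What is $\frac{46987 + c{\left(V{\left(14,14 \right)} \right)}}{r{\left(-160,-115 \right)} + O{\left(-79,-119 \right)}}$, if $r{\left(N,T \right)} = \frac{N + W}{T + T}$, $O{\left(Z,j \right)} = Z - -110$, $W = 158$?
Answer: $\frac{5403965}{3566} \approx 1515.4$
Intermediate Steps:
$V{\left(v,Y \right)} = -2$ ($V{\left(v,Y \right)} = 3 - 5 = -2$)
$O{\left(Z,j \right)} = 110 + Z$ ($O{\left(Z,j \right)} = Z + 110 = 110 + Z$)
$r{\left(N,T \right)} = \frac{158 + N}{2 T}$ ($r{\left(N,T \right)} = \frac{N + 158}{T + T} = \frac{158 + N}{2 T}$)
$\frac{46987 + c{\left(V{\left(14,14 \right)} \right)}}{r{\left(-160,-115 \right)} + O{\left(-79,-119 \right)}} = \frac{46987 + \left(-2\right)^{2}}{\frac{158 - 160}{2 \left(-115\right)} + \left(110 - 79\right)} = \frac{46987 + 4}{\frac{1}{2} \left(- \frac{1}{115}\right) \left(-2\right) + 31} = \frac{46991}{\frac{1}{115} + 31} = \frac{46991}{\frac{3566}{115}} = 46991 \cdot \frac{115}{3566} = \frac{5403965}{3566}$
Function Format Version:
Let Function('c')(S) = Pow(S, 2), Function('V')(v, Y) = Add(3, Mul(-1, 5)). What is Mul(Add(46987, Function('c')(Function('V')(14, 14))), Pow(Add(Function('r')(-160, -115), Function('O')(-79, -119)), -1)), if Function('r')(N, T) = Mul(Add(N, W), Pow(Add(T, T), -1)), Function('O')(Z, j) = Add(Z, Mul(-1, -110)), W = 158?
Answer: Rational(5403965, 3566) ≈ 1515.4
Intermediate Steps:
Function('V')(v, Y) = -2 (Function('V')(v, Y) = Add(3, -5) = -2)
Function('O')(Z, j) = Add(110, Z) (Function('O')(Z, j) = Add(Z, 110) = Add(110, Z))
Function('r')(N, T) = Mul(Rational(1, 2), Pow(T, -1), Add(158, N)) (Function('r')(N, T) = Mul(Add(N, 158), Pow(Add(T, T), -1)) = Mul(Add(158, N), Pow(Mul(2, T), -1)) = Mul(Add(158, N), Mul(Rational(1, 2), Pow(T, -1))) = Mul(Rational(1, 2), Pow(T, -1), Add(158, N)))
Mul(Add(46987, Function('c')(Function('V')(14, 14))), Pow(Add(Function('r')(-160, -115), Function('O')(-79, -119)), -1)) = Mul(Add(46987, Pow(-2, 2)), Pow(Add(Mul(Rational(1, 2), Pow(-115, -1), Add(158, -160)), Add(110, -79)), -1)) = Mul(Add(46987, 4), Pow(Add(Mul(Rational(1, 2), Rational(-1, 115), -2), 31), -1)) = Mul(46991, Pow(Add(Rational(1, 115), 31), -1)) = Mul(46991, Pow(Rational(3566, 115), -1)) = Mul(46991, Rational(115, 3566)) = Rational(5403965, 3566)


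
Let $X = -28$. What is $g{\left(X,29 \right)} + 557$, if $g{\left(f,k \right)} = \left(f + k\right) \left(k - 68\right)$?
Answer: $518$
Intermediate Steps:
$g{\left(f,k \right)} = \left(-68 + k\right) \left(f + k\right)$ ($g{\left(f,k \right)} = \left(f + k\right) \left(-68 + k\right) = \left(-68 + k\right) \left(f + k\right)$)
$g{\left(X,29 \right)} + 557 = \left(29^{2} - -1904 - 1972 - 812\right) + 557 = \left(841 + 1904 - 1972 - 812\right) + 557 = -39 + 557 = 518$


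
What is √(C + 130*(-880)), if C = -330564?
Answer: 2*I*√111241 ≈ 667.06*I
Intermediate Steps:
√(C + 130*(-880)) = √(-330564 + 130*(-880)) = √(-330564 - 114400) = √(-444964) = 2*I*√111241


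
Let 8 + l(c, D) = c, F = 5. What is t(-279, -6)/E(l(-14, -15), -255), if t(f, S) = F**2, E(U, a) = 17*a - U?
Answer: -25/4313 ≈ -0.0057964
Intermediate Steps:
l(c, D) = -8 + c
E(U, a) = -U + 17*a
t(f, S) = 25 (t(f, S) = 5**2 = 25)
t(-279, -6)/E(l(-14, -15), -255) = 25/(-(-8 - 14) + 17*(-255)) = 25/(-1*(-22) - 4335) = 25/(22 - 4335) = 25/(-4313) = 25*(-1/4313) = -25/4313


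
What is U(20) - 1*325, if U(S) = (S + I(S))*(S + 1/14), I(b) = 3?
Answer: 1913/14 ≈ 136.64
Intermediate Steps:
U(S) = (3 + S)*(1/14 + S) (U(S) = (S + 3)*(S + 1/14) = (3 + S)*(S + 1/14) = (3 + S)*(1/14 + S))
U(20) - 1*325 = (3/14 + 20² + (43/14)*20) - 1*325 = (3/14 + 400 + 430/7) - 325 = 6463/14 - 325 = 1913/14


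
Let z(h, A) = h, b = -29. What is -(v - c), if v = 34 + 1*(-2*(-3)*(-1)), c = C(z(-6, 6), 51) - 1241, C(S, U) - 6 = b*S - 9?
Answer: -1098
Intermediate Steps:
C(S, U) = -3 - 29*S (C(S, U) = 6 + (-29*S - 9) = 6 + (-9 - 29*S) = -3 - 29*S)
c = -1070 (c = (-3 - 29*(-6)) - 1241 = (-3 + 174) - 1241 = 171 - 1241 = -1070)
v = 28 (v = 34 + 1*(6*(-1)) = 34 + 1*(-6) = 34 - 6 = 28)
-(v - c) = -(28 - 1*(-1070)) = -(28 + 1070) = -1*1098 = -1098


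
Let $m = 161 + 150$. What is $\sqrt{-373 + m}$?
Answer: $i \sqrt{62} \approx 7.874 i$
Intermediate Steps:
$m = 311$
$\sqrt{-373 + m} = \sqrt{-373 + 311} = \sqrt{-62} = i \sqrt{62}$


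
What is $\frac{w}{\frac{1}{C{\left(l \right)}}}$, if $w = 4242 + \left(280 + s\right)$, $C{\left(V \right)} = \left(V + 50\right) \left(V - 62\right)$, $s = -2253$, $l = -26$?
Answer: $-4792128$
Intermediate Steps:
$C{\left(V \right)} = \left(-62 + V\right) \left(50 + V\right)$ ($C{\left(V \right)} = \left(50 + V\right) \left(-62 + V\right) = \left(-62 + V\right) \left(50 + V\right)$)
$w = 2269$ ($w = 4242 + \left(280 - 2253\right) = 4242 - 1973 = 2269$)
$\frac{w}{\frac{1}{C{\left(l \right)}}} = \frac{2269}{\frac{1}{-3100 + \left(-26\right)^{2} - -312}} = \frac{2269}{\frac{1}{-3100 + 676 + 312}} = \frac{2269}{\frac{1}{-2112}} = \frac{2269}{- \frac{1}{2112}} = 2269 \left(-2112\right) = -4792128$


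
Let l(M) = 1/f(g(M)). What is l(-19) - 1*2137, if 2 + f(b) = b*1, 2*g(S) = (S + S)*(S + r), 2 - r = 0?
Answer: -685976/321 ≈ -2137.0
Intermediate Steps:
r = 2 (r = 2 - 1*0 = 2 + 0 = 2)
g(S) = S*(2 + S) (g(S) = ((S + S)*(S + 2))/2 = ((2*S)*(2 + S))/2 = (2*S*(2 + S))/2 = S*(2 + S))
f(b) = -2 + b (f(b) = -2 + b*1 = -2 + b)
l(M) = 1/(-2 + M*(2 + M))
l(-19) - 1*2137 = 1/(-2 - 19*(2 - 19)) - 1*2137 = 1/(-2 - 19*(-17)) - 2137 = 1/(-2 + 323) - 2137 = 1/321 - 2137 = -685976/321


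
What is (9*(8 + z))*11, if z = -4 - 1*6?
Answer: -198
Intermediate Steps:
z = -10 (z = -4 - 6 = -10)
(9*(8 + z))*11 = (9*(8 - 10))*11 = (9*(-2))*11 = -18*11 = -198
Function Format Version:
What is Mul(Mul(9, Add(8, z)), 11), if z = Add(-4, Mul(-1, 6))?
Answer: -198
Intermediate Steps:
z = -10 (z = Add(-4, -6) = -10)
Mul(Mul(9, Add(8, z)), 11) = Mul(Mul(9, Add(8, -10)), 11) = Mul(Mul(9, -2), 11) = Mul(-18, 11) = -198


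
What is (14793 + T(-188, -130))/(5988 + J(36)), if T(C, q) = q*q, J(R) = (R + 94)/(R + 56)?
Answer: 1457878/275513 ≈ 5.2915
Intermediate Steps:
J(R) = (94 + R)/(56 + R)
T(C, q) = q**2
(14793 + T(-188, -130))/(5988 + J(36)) = (14793 + (-130)**2)/(5988 + (94 + 36)/(56 + 36)) = (14793 + 16900)/(5988 + 130/92) = 31693/(5988 + (1/92)*130) = 31693/(5988 + 65/46) = 31693/(275513/46) = 31693*(46/275513) = 1457878/275513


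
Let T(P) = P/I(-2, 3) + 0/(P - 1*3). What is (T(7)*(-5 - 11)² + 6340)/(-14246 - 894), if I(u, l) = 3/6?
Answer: -2481/3785 ≈ -0.65548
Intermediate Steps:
I(u, l) = ½ (I(u, l) = 3*(⅙) = ½)
T(P) = 2*P (T(P) = P/(½) + 0/(P - 1*3) = P*2 + 0/(P - 3) = 2*P + 0/(-3 + P) = 2*P + 0 = 2*P)
(T(7)*(-5 - 11)² + 6340)/(-14246 - 894) = ((2*7)*(-5 - 11)² + 6340)/(-14246 - 894) = (14*(-16)² + 6340)/(-15140) = (14*256 + 6340)*(-1/15140) = (3584 + 6340)*(-1/15140) = 9924*(-1/15140) = -2481/3785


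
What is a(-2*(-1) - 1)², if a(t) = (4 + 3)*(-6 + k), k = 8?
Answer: 196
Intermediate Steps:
a(t) = 14 (a(t) = (4 + 3)*(-6 + 8) = 7*2 = 14)
a(-2*(-1) - 1)² = 14² = 196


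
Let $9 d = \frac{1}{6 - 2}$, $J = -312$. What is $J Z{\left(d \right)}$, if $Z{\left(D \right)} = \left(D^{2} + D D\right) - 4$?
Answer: $\frac{33683}{27} \approx 1247.5$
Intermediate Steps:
$d = \frac{1}{36}$ ($d = \frac{1}{9 \left(6 - 2\right)} = \frac{1}{9 \cdot 4} = \frac{1}{9} \cdot \frac{1}{4} = \frac{1}{36} \approx 0.027778$)
$Z{\left(D \right)} = -4 + 2 D^{2}$ ($Z{\left(D \right)} = \left(D^{2} + D^{2}\right) - 4 = 2 D^{2} - 4 = -4 + 2 D^{2}$)
$J Z{\left(d \right)} = - 312 \left(-4 + \frac{2}{1296}\right) = - 312 \left(-4 + 2 \cdot \frac{1}{1296}\right) = - 312 \left(-4 + \frac{1}{648}\right) = \left(-312\right) \left(- \frac{2591}{648}\right) = \frac{33683}{27}$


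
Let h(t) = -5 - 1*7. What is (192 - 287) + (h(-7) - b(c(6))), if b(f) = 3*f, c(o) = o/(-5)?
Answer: -517/5 ≈ -103.40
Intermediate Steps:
c(o) = -o/5 (c(o) = o*(-⅕) = -o/5)
h(t) = -12 (h(t) = -5 - 7 = -12)
(192 - 287) + (h(-7) - b(c(6))) = (192 - 287) + (-12 - 3*(-⅕*6)) = -95 + (-12 - 3*(-6)/5) = -95 + (-12 - 1*(-18/5)) = -95 + (-12 + 18/5) = -95 - 42/5 = -517/5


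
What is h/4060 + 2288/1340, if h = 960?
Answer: 132196/68005 ≈ 1.9439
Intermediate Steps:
h/4060 + 2288/1340 = 960/4060 + 2288/1340 = 960*(1/4060) + 2288*(1/1340) = 48/203 + 572/335 = 132196/68005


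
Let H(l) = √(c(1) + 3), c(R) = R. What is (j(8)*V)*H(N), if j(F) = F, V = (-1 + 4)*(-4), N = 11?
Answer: -192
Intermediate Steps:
V = -12 (V = 3*(-4) = -12)
H(l) = 2 (H(l) = √(1 + 3) = √4 = 2)
(j(8)*V)*H(N) = (8*(-12))*2 = -96*2 = -192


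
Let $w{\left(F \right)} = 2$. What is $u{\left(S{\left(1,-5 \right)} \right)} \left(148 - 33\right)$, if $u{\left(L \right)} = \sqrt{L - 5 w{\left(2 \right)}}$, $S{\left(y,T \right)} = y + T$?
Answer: $115 i \sqrt{14} \approx 430.29 i$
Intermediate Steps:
$S{\left(y,T \right)} = T + y$
$u{\left(L \right)} = \sqrt{-10 + L}$ ($u{\left(L \right)} = \sqrt{L - 10} = \sqrt{-10 + L}$)
$u{\left(S{\left(1,-5 \right)} \right)} \left(148 - 33\right) = \sqrt{-10 + \left(-5 + 1\right)} \left(148 - 33\right) = \sqrt{-10 - 4} \cdot 115 = \sqrt{-14} \cdot 115 = i \sqrt{14} \cdot 115 = 115 i \sqrt{14}$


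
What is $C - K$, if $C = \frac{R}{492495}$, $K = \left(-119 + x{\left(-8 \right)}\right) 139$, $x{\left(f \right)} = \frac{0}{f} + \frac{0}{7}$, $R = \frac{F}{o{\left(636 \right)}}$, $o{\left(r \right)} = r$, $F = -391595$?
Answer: $\frac{1036216887605}{62645364} \approx 16541.0$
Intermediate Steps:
$R = - \frac{391595}{636} \approx -615.72$
$x{\left(f \right)} = 0$ ($x{\left(f \right)} = 0 + 0 \cdot \frac{1}{7} = 0 + 0 = 0$)
$K = -16541$ ($K = \left(-119 + 0\right) 139 = \left(-119\right) 139 = -16541$)
$C = - \frac{78319}{62645364}$ ($C = - \frac{391595}{636 \cdot 492495} = \left(- \frac{391595}{636}\right) \frac{1}{492495} = - \frac{78319}{62645364} \approx -0.0012502$)
$C - K = - \frac{78319}{62645364} - -16541 = - \frac{78319}{62645364} + 16541 = \frac{1036216887605}{62645364}$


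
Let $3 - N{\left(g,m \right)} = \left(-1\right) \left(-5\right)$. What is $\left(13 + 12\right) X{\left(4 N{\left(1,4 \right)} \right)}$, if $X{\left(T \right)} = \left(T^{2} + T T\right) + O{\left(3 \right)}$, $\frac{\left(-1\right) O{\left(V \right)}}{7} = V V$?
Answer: $1625$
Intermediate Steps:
$N{\left(g,m \right)} = -2$ ($N{\left(g,m \right)} = 3 - \left(-1\right) \left(-5\right) = 3 - 5 = -2$)
$O{\left(V \right)} = - 7 V^{2}$ ($O{\left(V \right)} = - 7 V V = - 7 V^{2}$)
$X{\left(T \right)} = -63 + 2 T^{2}$ ($X{\left(T \right)} = \left(T^{2} + T T\right) - 7 \cdot 3^{2} = \left(T^{2} + T^{2}\right) - 63 = 2 T^{2} - 63 = -63 + 2 T^{2}$)
$\left(13 + 12\right) X{\left(4 N{\left(1,4 \right)} \right)} = \left(13 + 12\right) \left(-63 + 2 \left(4 \left(-2\right)\right)^{2}\right) = 25 \left(-63 + 2 \left(-8\right)^{2}\right) = 25 \left(-63 + 2 \cdot 64\right) = 25 \left(-63 + 128\right) = 25 \cdot 65 = 1625$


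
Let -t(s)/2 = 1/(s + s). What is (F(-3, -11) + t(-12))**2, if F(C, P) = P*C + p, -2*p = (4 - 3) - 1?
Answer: 157609/144 ≈ 1094.5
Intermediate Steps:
t(s) = -1/s (t(s) = -2/(s + s) = -2*1/(2*s) = -1/s)
p = 0 (p = -((4 - 3) - 1)/2 = -(1 - 1)/2 = -1/2*0 = 0)
F(C, P) = C*P (F(C, P) = P*C + 0 = C*P + 0 = C*P)
(F(-3, -11) + t(-12))**2 = (-3*(-11) - 1/(-12))**2 = (33 - 1*(-1/12))**2 = (33 + 1/12)**2 = (397/12)**2 = 157609/144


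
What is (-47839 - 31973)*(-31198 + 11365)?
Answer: 1582911396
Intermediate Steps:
(-47839 - 31973)*(-31198 + 11365) = -79812*(-19833) = 1582911396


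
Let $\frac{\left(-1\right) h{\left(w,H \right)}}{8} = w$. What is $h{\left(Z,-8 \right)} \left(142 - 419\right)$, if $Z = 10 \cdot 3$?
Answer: $66480$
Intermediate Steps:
$Z = 30$
$h{\left(w,H \right)} = - 8 w$
$h{\left(Z,-8 \right)} \left(142 - 419\right) = \left(-8\right) 30 \left(142 - 419\right) = \left(-240\right) \left(-277\right) = 66480$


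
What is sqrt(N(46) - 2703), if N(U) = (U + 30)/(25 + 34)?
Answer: I*sqrt(9404659)/59 ≈ 51.978*I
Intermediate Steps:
N(U) = 30/59 + U/59 (N(U) = (30 + U)/59 = (30 + U)*(1/59) = 30/59 + U/59)
sqrt(N(46) - 2703) = sqrt((30/59 + (1/59)*46) - 2703) = sqrt((30/59 + 46/59) - 2703) = sqrt(76/59 - 2703) = sqrt(-159401/59) = I*sqrt(9404659)/59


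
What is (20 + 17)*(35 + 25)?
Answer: 2220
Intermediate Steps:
(20 + 17)*(35 + 25) = 37*60 = 2220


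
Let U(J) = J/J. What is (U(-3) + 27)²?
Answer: 784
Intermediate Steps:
U(J) = 1
(U(-3) + 27)² = (1 + 27)² = 28² = 784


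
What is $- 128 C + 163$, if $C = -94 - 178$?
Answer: $34979$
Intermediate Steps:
$C = -272$
$- 128 C + 163 = \left(-128\right) \left(-272\right) + 163 = 34816 + 163 = 34979$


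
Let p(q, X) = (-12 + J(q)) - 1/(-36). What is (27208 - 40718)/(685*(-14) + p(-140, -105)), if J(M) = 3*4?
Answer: 486360/345239 ≈ 1.4088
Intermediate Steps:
J(M) = 12
p(q, X) = 1/36 (p(q, X) = (-12 + 12) - 1/(-36) = 0 - (-1)/36 = 0 - 1*(-1/36) = 0 + 1/36 = 1/36)
(27208 - 40718)/(685*(-14) + p(-140, -105)) = (27208 - 40718)/(685*(-14) + 1/36) = -13510/(-9590 + 1/36) = -13510/(-345239/36) = -13510*(-36/345239) = 486360/345239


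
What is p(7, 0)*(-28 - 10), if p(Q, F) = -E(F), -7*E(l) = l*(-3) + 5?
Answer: -190/7 ≈ -27.143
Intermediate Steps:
E(l) = -5/7 + 3*l/7 (E(l) = -(l*(-3) + 5)/7 = -(-3*l + 5)/7 = -(5 - 3*l)/7 = -5/7 + 3*l/7)
p(Q, F) = 5/7 - 3*F/7 (p(Q, F) = -(-5/7 + 3*F/7) = 5/7 - 3*F/7)
p(7, 0)*(-28 - 10) = (5/7 - 3/7*0)*(-28 - 10) = (5/7 + 0)*(-38) = (5/7)*(-38) = -190/7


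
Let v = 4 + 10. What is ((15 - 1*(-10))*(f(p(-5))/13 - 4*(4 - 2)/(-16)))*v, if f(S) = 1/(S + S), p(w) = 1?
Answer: 2450/13 ≈ 188.46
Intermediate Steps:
v = 14
f(S) = 1/(2*S)
((15 - 1*(-10))*(f(p(-5))/13 - 4*(4 - 2)/(-16)))*v = ((15 - 1*(-10))*(((½)/1)/13 - 4*(4 - 2)/(-16)))*14 = ((15 + 10)*(((½)*1)*(1/13) - 4*2*(-1/16)))*14 = (25*((½)*(1/13) - 8*(-1/16)))*14 = (25*(1/26 + ½))*14 = (25*(7/13))*14 = (175/13)*14 = 2450/13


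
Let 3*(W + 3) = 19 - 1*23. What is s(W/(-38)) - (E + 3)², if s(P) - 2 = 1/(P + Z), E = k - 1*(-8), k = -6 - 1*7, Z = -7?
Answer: -1684/785 ≈ -2.1452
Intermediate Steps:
k = -13 (k = -6 - 7 = -13)
W = -13/3 (W = -3 + (19 - 1*23)/3 = -3 + (19 - 23)/3 = -3 + (⅓)*(-4) = -3 - 4/3 = -13/3 ≈ -4.3333)
E = -5 (E = -13 - 1*(-8) = -13 + 8 = -5)
s(P) = 2 + 1/(-7 + P) (s(P) = 2 + 1/(P - 7) = 2 + 1/(-7 + P))
s(W/(-38)) - (E + 3)² = (-13 + 2*(-13/3/(-38)))/(-7 - 13/3/(-38)) - (-5 + 3)² = (-13 + 2*(-13/3*(-1/38)))/(-7 - 13/3*(-1/38)) - 1*(-2)² = (-13 + 2*(13/114))/(-7 + 13/114) - 1*4 = (-13 + 13/57)/(-785/114) - 4 = -114/785*(-728/57) - 4 = 1456/785 - 4 = -1684/785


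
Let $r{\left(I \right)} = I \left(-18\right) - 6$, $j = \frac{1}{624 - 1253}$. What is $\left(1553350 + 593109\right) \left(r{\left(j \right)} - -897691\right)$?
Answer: $\frac{1211984944460297}{629} \approx 1.9268 \cdot 10^{12}$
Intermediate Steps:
$j = - \frac{1}{629}$ ($j = \frac{1}{-629} = - \frac{1}{629} \approx -0.0015898$)
$r{\left(I \right)} = -6 - 18 I$ ($r{\left(I \right)} = - 18 I - 6 = -6 - 18 I$)
$\left(1553350 + 593109\right) \left(r{\left(j \right)} - -897691\right) = \left(1553350 + 593109\right) \left(\left(-6 - - \frac{18}{629}\right) - -897691\right) = 2146459 \left(\left(-6 + \frac{18}{629}\right) + \left(-505246 + 1402937\right)\right) = 2146459 \left(- \frac{3756}{629} + 897691\right) = 2146459 \cdot \frac{564643883}{629} = \frac{1211984944460297}{629}$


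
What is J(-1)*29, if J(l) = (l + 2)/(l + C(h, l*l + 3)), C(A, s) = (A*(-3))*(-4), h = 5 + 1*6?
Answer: 29/131 ≈ 0.22137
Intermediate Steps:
h = 11 (h = 5 + 6 = 11)
C(A, s) = 12*A (C(A, s) = -3*A*(-4) = 12*A)
J(l) = (2 + l)/(132 + l) (J(l) = (l + 2)/(l + 12*11) = (2 + l)/(l + 132) = (2 + l)/(132 + l))
J(-1)*29 = ((2 - 1)/(132 - 1))*29 = (1/131)*29 = 29/131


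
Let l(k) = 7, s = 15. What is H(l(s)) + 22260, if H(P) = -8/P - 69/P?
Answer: 22249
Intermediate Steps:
H(P) = -77/P
H(l(s)) + 22260 = -77/7 + 22260 = -77*⅐ + 22260 = -11 + 22260 = 22249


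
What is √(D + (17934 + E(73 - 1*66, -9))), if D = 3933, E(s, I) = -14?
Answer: 41*√13 ≈ 147.83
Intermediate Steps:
√(D + (17934 + E(73 - 1*66, -9))) = √(3933 + (17934 - 14)) = √(3933 + 17920) = √21853 = 41*√13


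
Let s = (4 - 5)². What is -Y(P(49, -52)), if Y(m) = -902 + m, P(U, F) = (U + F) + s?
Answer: 904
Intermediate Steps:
s = 1 (s = (-1)² = 1)
P(U, F) = 1 + F + U (P(U, F) = (U + F) + 1 = (F + U) + 1 = 1 + F + U)
-Y(P(49, -52)) = -(-902 + (1 - 52 + 49)) = -(-902 - 2) = -1*(-904) = 904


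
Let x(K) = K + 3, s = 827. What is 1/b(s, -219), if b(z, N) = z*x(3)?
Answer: 1/4962 ≈ 0.00020153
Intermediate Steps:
x(K) = 3 + K
b(z, N) = 6*z (b(z, N) = z*(3 + 3) = z*6 = 6*z)
1/b(s, -219) = 1/(6*827) = 1/4962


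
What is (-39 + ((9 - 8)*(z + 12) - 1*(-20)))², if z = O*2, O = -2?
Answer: 121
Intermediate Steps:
z = -4 (z = -2*2 = -4)
(-39 + ((9 - 8)*(z + 12) - 1*(-20)))² = (-39 + ((9 - 8)*(-4 + 12) - 1*(-20)))² = (-39 + (1*8 + 20))² = (-39 + (8 + 20))² = (-39 + 28)² = (-11)² = 121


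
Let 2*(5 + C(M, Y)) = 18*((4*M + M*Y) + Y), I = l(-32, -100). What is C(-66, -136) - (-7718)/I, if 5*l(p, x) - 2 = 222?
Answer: 8663343/112 ≈ 77351.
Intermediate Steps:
l(p, x) = 224/5 (l(p, x) = ⅖ + (⅕)*222 = ⅖ + 222/5 = 224/5)
I = 224/5 ≈ 44.800
C(M, Y) = -5 + 9*Y + 36*M + 9*M*Y (C(M, Y) = -5 + (18*((4*M + M*Y) + Y))/2 = -5 + (18*(Y + 4*M + M*Y))/2 = -5 + (18*Y + 72*M + 18*M*Y)/2 = -5 + (9*Y + 36*M + 9*M*Y) = -5 + 9*Y + 36*M + 9*M*Y)
C(-66, -136) - (-7718)/I = (-5 + 9*(-136) + 36*(-66) + 9*(-66)*(-136)) - (-7718)/224/5 = (-5 - 1224 - 2376 + 80784) - (-7718)*5/224 = 77179 - 1*(-19295/112) = 77179 + 19295/112 = 8663343/112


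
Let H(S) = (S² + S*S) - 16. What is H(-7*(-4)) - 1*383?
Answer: 1169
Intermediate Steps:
H(S) = -16 + 2*S² (H(S) = (S² + S²) - 16 = 2*S² - 16 = -16 + 2*S²)
H(-7*(-4)) - 1*383 = (-16 + 2*(-7*(-4))²) - 1*383 = (-16 + 2*28²) - 383 = (-16 + 2*784) - 383 = (-16 + 1568) - 383 = 1552 - 383 = 1169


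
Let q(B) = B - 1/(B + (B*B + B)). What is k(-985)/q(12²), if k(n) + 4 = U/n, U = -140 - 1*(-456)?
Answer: -89478144/2982043175 ≈ -0.030006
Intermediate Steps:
q(B) = B - 1/(B² + 2*B) (q(B) = B - 1/(B + (B² + B)) = B - 1/(B + (B + B²)) = B - 1/(B² + 2*B))
U = 316 (U = -140 + 456 = 316)
k(n) = -4 + 316/n
k(-985)/q(12²) = (-4 + 316/(-985))/(((-1 + (12²)³ + 2*(12²)²)/((12²)*(2 + 12²)))) = (-4 + 316*(-1/985))/(((-1 + 144³ + 2*144²)/(144*(2 + 144)))) = (-4 - 316/985)/(((1/144)*(-1 + 2985984 + 2*20736)/146)) = -4256*21024/(-1 + 2985984 + 41472)/985 = -4256/(985*((1/144)*(1/146)*3027455)) = -4256/(985*3027455/21024) = -4256/985*21024/3027455 = -89478144/2982043175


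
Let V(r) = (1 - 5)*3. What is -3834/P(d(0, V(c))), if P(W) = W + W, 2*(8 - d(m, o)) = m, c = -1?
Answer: -1917/8 ≈ -239.63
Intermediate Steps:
V(r) = -12 (V(r) = -4*3 = -12)
d(m, o) = 8 - m/2
P(W) = 2*W
-3834/P(d(0, V(c))) = -3834*1/(2*(8 - ½*0)) = -3834*1/(2*(8 + 0)) = -3834/(2*8) = -3834/16 = -3834*1/16 = -1917/8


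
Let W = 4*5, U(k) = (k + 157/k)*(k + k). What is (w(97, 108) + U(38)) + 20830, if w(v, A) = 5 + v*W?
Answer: 25977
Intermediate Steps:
U(k) = 2*k*(k + 157/k) (U(k) = (k + 157/k)*(2*k) = 2*k*(k + 157/k))
W = 20
w(v, A) = 5 + 20*v (w(v, A) = 5 + v*20 = 5 + 20*v)
(w(97, 108) + U(38)) + 20830 = ((5 + 20*97) + (314 + 2*38²)) + 20830 = ((5 + 1940) + (314 + 2*1444)) + 20830 = (1945 + (314 + 2888)) + 20830 = (1945 + 3202) + 20830 = 5147 + 20830 = 25977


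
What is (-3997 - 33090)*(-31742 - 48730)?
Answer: 2984465064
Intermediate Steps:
(-3997 - 33090)*(-31742 - 48730) = -37087*(-80472) = 2984465064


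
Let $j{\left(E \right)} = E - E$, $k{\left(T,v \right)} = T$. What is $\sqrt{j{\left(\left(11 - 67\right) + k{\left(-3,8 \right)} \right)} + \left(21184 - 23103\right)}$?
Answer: $i \sqrt{1919} \approx 43.806 i$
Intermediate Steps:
$j{\left(E \right)} = 0$
$\sqrt{j{\left(\left(11 - 67\right) + k{\left(-3,8 \right)} \right)} + \left(21184 - 23103\right)} = \sqrt{0 + \left(21184 - 23103\right)} = \sqrt{0 - 1919} = \sqrt{-1919} = i \sqrt{1919}$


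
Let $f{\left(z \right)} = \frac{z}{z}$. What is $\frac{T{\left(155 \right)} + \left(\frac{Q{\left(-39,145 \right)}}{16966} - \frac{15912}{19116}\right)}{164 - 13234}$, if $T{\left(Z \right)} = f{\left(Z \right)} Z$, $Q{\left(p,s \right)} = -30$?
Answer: $- \frac{347217932}{29436731055} \approx -0.011795$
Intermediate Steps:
$f{\left(z \right)} = 1$
$T{\left(Z \right)} = Z$ ($T{\left(Z \right)} = 1 Z = Z$)
$\frac{T{\left(155 \right)} + \left(\frac{Q{\left(-39,145 \right)}}{16966} - \frac{15912}{19116}\right)}{164 - 13234} = \frac{155 - \left(\frac{15}{8483} + \frac{442}{531}\right)}{164 - 13234} = \frac{155 - \frac{3757451}{4504473}}{-13070} = \left(155 - \frac{3757451}{4504473}\right) \left(- \frac{1}{13070}\right) = \frac{694435864}{4504473} \left(- \frac{1}{13070}\right) = - \frac{347217932}{29436731055}$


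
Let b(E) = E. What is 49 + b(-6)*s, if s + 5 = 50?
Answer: -221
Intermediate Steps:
s = 45 (s = -5 + 50 = 45)
49 + b(-6)*s = 49 - 6*45 = 49 - 270 = -221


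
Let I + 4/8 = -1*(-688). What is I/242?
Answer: 125/44 ≈ 2.8409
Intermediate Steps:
I = 1375/2 (I = -½ - 1*(-688) = -½ + 688 = 1375/2 ≈ 687.50)
I/242 = (1375/2)/242 = (1375/2)*(1/242) = 125/44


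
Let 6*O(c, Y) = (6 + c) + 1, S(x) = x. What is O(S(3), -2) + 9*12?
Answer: 329/3 ≈ 109.67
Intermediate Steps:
O(c, Y) = 7/6 + c/6 (O(c, Y) = ((6 + c) + 1)/6 = (7 + c)/6 = 7/6 + c/6)
O(S(3), -2) + 9*12 = (7/6 + (1/6)*3) + 9*12 = (7/6 + 1/2) + 108 = 5/3 + 108 = 329/3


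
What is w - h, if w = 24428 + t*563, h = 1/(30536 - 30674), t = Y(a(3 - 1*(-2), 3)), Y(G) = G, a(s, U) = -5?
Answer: 2982595/138 ≈ 21613.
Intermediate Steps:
t = -5
h = -1/138 (h = 1/(-138) = -1/138 ≈ -0.0072464)
w = 21613 (w = 24428 - 5*563 = 24428 - 2815 = 21613)
w - h = 21613 - 1*(-1/138) = 21613 + 1/138 = 2982595/138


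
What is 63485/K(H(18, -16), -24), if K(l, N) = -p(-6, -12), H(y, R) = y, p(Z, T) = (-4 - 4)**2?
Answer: -63485/64 ≈ -991.95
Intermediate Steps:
p(Z, T) = 64 (p(Z, T) = (-8)**2 = 64)
K(l, N) = -64 (K(l, N) = -1*64 = -64)
63485/K(H(18, -16), -24) = 63485/(-64) = 63485*(-1/64) = -63485/64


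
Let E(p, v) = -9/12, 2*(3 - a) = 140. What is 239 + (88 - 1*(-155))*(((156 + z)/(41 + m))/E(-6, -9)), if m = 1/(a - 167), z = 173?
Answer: -22650737/9593 ≈ -2361.2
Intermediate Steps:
a = -67 (a = 3 - ½*140 = 3 - 70 = -67)
m = -1/234 (m = 1/(-67 - 167) = 1/(-234) = -1/234 ≈ -0.0042735)
E(p, v) = -¾ (E(p, v) = -9*1/12 = -¾)
239 + (88 - 1*(-155))*(((156 + z)/(41 + m))/E(-6, -9)) = 239 + (88 - 1*(-155))*(((156 + 173)/(41 - 1/234))/(-¾)) = 239 + (88 + 155)*((329/(9593/234))*(-4/3)) = 239 + 243*((329*(234/9593))*(-4/3)) = 239 + 243*((76986/9593)*(-4/3)) = 239 + 243*(-102648/9593) = 239 - 24943464/9593 = -22650737/9593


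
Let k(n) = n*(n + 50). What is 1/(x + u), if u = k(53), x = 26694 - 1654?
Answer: 1/30499 ≈ 3.2788e-5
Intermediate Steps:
k(n) = n*(50 + n)
x = 25040
u = 5459 (u = 53*(50 + 53) = 53*103 = 5459)
1/(x + u) = 1/(25040 + 5459) = 1/30499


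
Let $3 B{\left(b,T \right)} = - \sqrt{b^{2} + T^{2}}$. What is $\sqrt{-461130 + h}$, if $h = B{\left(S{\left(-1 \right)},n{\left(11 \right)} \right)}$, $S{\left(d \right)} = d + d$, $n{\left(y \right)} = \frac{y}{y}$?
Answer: $\frac{\sqrt{-4150170 - 3 \sqrt{5}}}{3} \approx 679.07 i$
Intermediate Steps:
$n{\left(y \right)} = 1$
$S{\left(d \right)} = 2 d$
$B{\left(b,T \right)} = - \frac{\sqrt{T^{2} + b^{2}}}{3}$ ($B{\left(b,T \right)} = \frac{\left(-1\right) \sqrt{b^{2} + T^{2}}}{3} = \frac{\left(-1\right) \sqrt{T^{2} + b^{2}}}{3} = - \frac{\sqrt{T^{2} + b^{2}}}{3}$)
$h = - \frac{\sqrt{5}}{3}$ ($h = - \frac{\sqrt{1^{2} + \left(2 \left(-1\right)\right)^{2}}}{3} = - \frac{\sqrt{1 + \left(-2\right)^{2}}}{3} = - \frac{\sqrt{1 + 4}}{3} = - \frac{\sqrt{5}}{3} \approx -0.74536$)
$\sqrt{-461130 + h} = \sqrt{-461130 - \frac{\sqrt{5}}{3}}$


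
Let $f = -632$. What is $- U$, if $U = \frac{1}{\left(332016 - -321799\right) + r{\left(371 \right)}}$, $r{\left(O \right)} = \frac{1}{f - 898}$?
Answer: $- \frac{1530}{1000336949} \approx -1.5295 \cdot 10^{-6}$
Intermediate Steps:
$r{\left(O \right)} = - \frac{1}{1530}$ ($r{\left(O \right)} = \frac{1}{-632 - 898} = \frac{1}{-1530} = - \frac{1}{1530}$)
$U = \frac{1530}{1000336949}$ ($U = \frac{1}{\left(332016 - -321799\right) - \frac{1}{1530}} = \frac{1}{\left(332016 + 321799\right) - \frac{1}{1530}} = \frac{1}{653815 - \frac{1}{1530}} = \frac{1}{\frac{1000336949}{1530}} = \frac{1530}{1000336949} \approx 1.5295 \cdot 10^{-6}$)
$- U = \left(-1\right) \frac{1530}{1000336949} = - \frac{1530}{1000336949}$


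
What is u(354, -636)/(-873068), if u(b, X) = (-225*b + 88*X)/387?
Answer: 3229/8044698 ≈ 0.00040138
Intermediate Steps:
u(b, X) = -25*b/43 + 88*X/387 (u(b, X) = (-225*b + 88*X)*(1/387) = -25*b/43 + 88*X/387)
u(354, -636)/(-873068) = (-25/43*354 + (88/387)*(-636))/(-873068) = (-8850/43 - 18656/129)*(-1/873068) = -45206/129*(-1/873068) = 3229/8044698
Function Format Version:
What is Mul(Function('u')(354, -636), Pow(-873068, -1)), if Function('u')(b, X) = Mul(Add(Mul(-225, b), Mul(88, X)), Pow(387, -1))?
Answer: Rational(3229, 8044698) ≈ 0.00040138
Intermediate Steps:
Function('u')(b, X) = Add(Mul(Rational(-25, 43), b), Mul(Rational(88, 387), X)) (Function('u')(b, X) = Mul(Add(Mul(-225, b), Mul(88, X)), Rational(1, 387)) = Add(Mul(Rational(-25, 43), b), Mul(Rational(88, 387), X)))
Mul(Function('u')(354, -636), Pow(-873068, -1)) = Mul(Add(Mul(Rational(-25, 43), 354), Mul(Rational(88, 387), -636)), Pow(-873068, -1)) = Mul(Add(Rational(-8850, 43), Rational(-18656, 129)), Rational(-1, 873068)) = Mul(Rational(-45206, 129), Rational(-1, 873068)) = Rational(3229, 8044698)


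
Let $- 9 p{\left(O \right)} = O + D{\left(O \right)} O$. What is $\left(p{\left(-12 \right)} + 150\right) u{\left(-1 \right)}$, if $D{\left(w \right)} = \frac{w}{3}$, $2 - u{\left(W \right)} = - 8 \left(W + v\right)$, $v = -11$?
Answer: $-13724$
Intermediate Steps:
$u{\left(W \right)} = -86 + 8 W$ ($u{\left(W \right)} = 2 - - 8 \left(W - 11\right) = 2 - - 8 \left(-11 + W\right) = 2 - \left(88 - 8 W\right) = 2 + \left(-88 + 8 W\right) = -86 + 8 W$)
$D{\left(w \right)} = \frac{w}{3}$ ($D{\left(w \right)} = w \frac{1}{3} = \frac{w}{3}$)
$p{\left(O \right)} = - \frac{O}{9} - \frac{O^{2}}{27}$ ($p{\left(O \right)} = - \frac{O + \frac{O}{3} O}{9} = - \frac{O + \frac{O^{2}}{3}}{9} = - \frac{O}{9} - \frac{O^{2}}{27}$)
$\left(p{\left(-12 \right)} + 150\right) u{\left(-1 \right)} = \left(\left(- \frac{1}{27}\right) \left(-12\right) \left(3 - 12\right) + 150\right) \left(-86 + 8 \left(-1\right)\right) = \left(\left(- \frac{1}{27}\right) \left(-12\right) \left(-9\right) + 150\right) \left(-86 - 8\right) = \left(-4 + 150\right) \left(-94\right) = 146 \left(-94\right) = -13724$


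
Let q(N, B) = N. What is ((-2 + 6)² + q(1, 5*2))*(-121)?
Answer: -2057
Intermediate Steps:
((-2 + 6)² + q(1, 5*2))*(-121) = ((-2 + 6)² + 1)*(-121) = (4² + 1)*(-121) = (16 + 1)*(-121) = 17*(-121) = -2057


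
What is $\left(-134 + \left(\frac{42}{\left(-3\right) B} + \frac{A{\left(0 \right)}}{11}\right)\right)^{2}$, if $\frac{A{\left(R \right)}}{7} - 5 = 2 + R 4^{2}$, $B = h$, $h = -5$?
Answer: $\frac{48594841}{3025} \approx 16064.0$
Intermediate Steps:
$B = -5$
$A{\left(R \right)} = 49 + 112 R$ ($A{\left(R \right)} = 35 + 7 \left(2 + R 4^{2}\right) = 35 + 7 \left(2 + R 16\right) = 35 + 7 \left(2 + 16 R\right) = 35 + \left(14 + 112 R\right) = 49 + 112 R$)
$\left(-134 + \left(\frac{42}{\left(-3\right) B} + \frac{A{\left(0 \right)}}{11}\right)\right)^{2} = \left(-134 + \left(\frac{42}{\left(-3\right) \left(-5\right)} + \frac{49 + 112 \cdot 0}{11}\right)\right)^{2} = \left(-134 + \left(\frac{42}{15} + \left(49 + 0\right) \frac{1}{11}\right)\right)^{2} = \left(-134 + \left(42 \cdot \frac{1}{15} + 49 \cdot \frac{1}{11}\right)\right)^{2} = \left(-134 + \left(\frac{14}{5} + \frac{49}{11}\right)\right)^{2} = \left(-134 + \frac{399}{55}\right)^{2} = \left(- \frac{6971}{55}\right)^{2} = \frac{48594841}{3025}$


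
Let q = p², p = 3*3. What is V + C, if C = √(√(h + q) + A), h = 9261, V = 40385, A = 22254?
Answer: 40385 + √(22254 + 3*√1038) ≈ 40535.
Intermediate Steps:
p = 9
q = 81 (q = 9² = 81)
C = √(22254 + 3*√1038) (C = √(√(9261 + 81) + 22254) = √(√9342 + 22254) = √(3*√1038 + 22254) = √(22254 + 3*√1038) ≈ 149.50)
V + C = 40385 + √(22254 + 3*√1038)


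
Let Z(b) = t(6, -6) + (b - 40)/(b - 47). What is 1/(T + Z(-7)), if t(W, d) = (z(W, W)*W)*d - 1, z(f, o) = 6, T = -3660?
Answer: -54/209311 ≈ -0.00025799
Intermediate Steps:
t(W, d) = -1 + 6*W*d (t(W, d) = (6*W)*d - 1 = 6*W*d - 1 = -1 + 6*W*d)
Z(b) = -217 + (-40 + b)/(-47 + b) (Z(b) = (-1 + 6*6*(-6)) + (b - 40)/(b - 47) = (-1 - 216) + (-40 + b)/(-47 + b) = -217 + (-40 + b)/(-47 + b))
1/(T + Z(-7)) = 1/(-3660 + (10159 - 216*(-7))/(-47 - 7)) = 1/(-3660 + (10159 + 1512)/(-54)) = 1/(-3660 - 1/54*11671) = 1/(-3660 - 11671/54) = 1/(-209311/54) = -54/209311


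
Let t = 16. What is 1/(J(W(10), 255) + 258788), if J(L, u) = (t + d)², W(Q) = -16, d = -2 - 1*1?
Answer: 1/258957 ≈ 3.8616e-6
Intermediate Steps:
d = -3 (d = -2 - 1 = -3)
J(L, u) = 169 (J(L, u) = (16 - 3)² = 13² = 169)
1/(J(W(10), 255) + 258788) = 1/(169 + 258788) = 1/258957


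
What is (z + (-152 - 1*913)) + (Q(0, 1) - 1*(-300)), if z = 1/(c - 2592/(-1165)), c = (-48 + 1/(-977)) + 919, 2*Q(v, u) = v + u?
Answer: -379920677509/496953887 ≈ -764.50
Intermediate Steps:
Q(v, u) = u/2 + v/2 (Q(v, u) = (v + u)/2 = (u + v)/2 = u/2 + v/2)
c = 850966/977 (c = (-48 - 1/977) + 919 = -46897/977 + 919 = 850966/977 ≈ 871.00)
z = 1138205/993907774 (z = 1/(850966/977 - 2592/(-1165)) = 1/(850966/977 - 2592*(-1/1165)) = 1/(850966/977 + 2592/1165) = 1/(993907774/1138205) = 1138205/993907774 ≈ 0.0011452)
(z + (-152 - 1*913)) + (Q(0, 1) - 1*(-300)) = (1138205/993907774 + (-152 - 1*913)) + (((½)*1 + (½)*0) - 1*(-300)) = (1138205/993907774 + (-152 - 913)) + ((½ + 0) + 300) = (1138205/993907774 - 1065) + (½ + 300) = -1058510641105/993907774 + 601/2 = -379920677509/496953887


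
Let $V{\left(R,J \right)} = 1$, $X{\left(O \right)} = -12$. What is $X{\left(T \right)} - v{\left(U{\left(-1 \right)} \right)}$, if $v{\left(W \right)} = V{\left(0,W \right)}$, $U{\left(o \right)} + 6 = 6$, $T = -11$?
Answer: $-13$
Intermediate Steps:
$U{\left(o \right)} = 0$ ($U{\left(o \right)} = -6 + 6 = 0$)
$v{\left(W \right)} = 1$
$X{\left(T \right)} - v{\left(U{\left(-1 \right)} \right)} = -12 - 1 = -13$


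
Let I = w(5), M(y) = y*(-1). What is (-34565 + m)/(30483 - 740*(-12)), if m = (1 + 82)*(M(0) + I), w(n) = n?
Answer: -34150/39363 ≈ -0.86757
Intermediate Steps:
M(y) = -y
I = 5
m = 415 (m = (1 + 82)*(-1*0 + 5) = 83*(0 + 5) = 83*5 = 415)
(-34565 + m)/(30483 - 740*(-12)) = (-34565 + 415)/(30483 - 740*(-12)) = -34150/(30483 + 8880) = -34150/39363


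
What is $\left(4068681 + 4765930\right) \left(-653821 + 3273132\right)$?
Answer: $23140593773021$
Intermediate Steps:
$\left(4068681 + 4765930\right) \left(-653821 + 3273132\right) = 8834611 \cdot 2619311 = 23140593773021$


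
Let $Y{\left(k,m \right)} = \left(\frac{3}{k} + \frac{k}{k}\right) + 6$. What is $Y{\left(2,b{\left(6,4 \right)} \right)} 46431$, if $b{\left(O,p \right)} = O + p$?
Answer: $\frac{789327}{2} \approx 3.9466 \cdot 10^{5}$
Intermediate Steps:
$Y{\left(k,m \right)} = 7 + \frac{3}{k}$ ($Y{\left(k,m \right)} = \left(\frac{3}{k} + 1\right) + 6 = \left(1 + \frac{3}{k}\right) + 6 = 7 + \frac{3}{k}$)
$Y{\left(2,b{\left(6,4 \right)} \right)} 46431 = \left(7 + \frac{3}{2}\right) 46431 = \frac{17}{2} \cdot 46431 = \frac{789327}{2}$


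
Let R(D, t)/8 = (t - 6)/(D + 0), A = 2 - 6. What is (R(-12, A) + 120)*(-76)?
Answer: -28880/3 ≈ -9626.7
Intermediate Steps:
A = -4
R(D, t) = 8*(-6 + t)/D (R(D, t) = 8*((t - 6)/(D + 0)) = 8*((-6 + t)/D) = 8*(-6 + t)/D)
(R(-12, A) + 120)*(-76) = (8*(-6 - 4)/(-12) + 120)*(-76) = (8*(-1/12)*(-10) + 120)*(-76) = (20/3 + 120)*(-76) = (380/3)*(-76) = -28880/3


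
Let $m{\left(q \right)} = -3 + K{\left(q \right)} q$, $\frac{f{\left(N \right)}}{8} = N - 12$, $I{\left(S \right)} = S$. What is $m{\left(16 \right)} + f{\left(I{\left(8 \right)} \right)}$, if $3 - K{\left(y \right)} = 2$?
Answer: $-19$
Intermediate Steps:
$K{\left(y \right)} = 1$ ($K{\left(y \right)} = 3 - 2 = 1$)
$f{\left(N \right)} = -96 + 8 N$ ($f{\left(N \right)} = 8 \left(N - 12\right) = 8 \left(-12 + N\right) = -96 + 8 N$)
$m{\left(q \right)} = -3 + q$ ($m{\left(q \right)} = -3 + 1 q = -3 + q$)
$m{\left(16 \right)} + f{\left(I{\left(8 \right)} \right)} = \left(-3 + 16\right) + \left(-96 + 8 \cdot 8\right) = 13 + \left(-96 + 64\right) = 13 - 32 = -19$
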